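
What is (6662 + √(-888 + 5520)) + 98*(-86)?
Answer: -1766 + 2*√1158 ≈ -1697.9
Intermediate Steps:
(6662 + √(-888 + 5520)) + 98*(-86) = (6662 + √4632) - 8428 = (6662 + 2*√1158) - 8428 = -1766 + 2*√1158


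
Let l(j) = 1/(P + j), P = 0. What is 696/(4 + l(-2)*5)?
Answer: 464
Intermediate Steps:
l(j) = 1/j (l(j) = 1/(0 + j) = 1/j)
696/(4 + l(-2)*5) = 696/(4 + 5/(-2)) = 696/(4 - ½*5) = 696/(4 - 5/2) = 696/(3/2) = 696*(⅔) = 464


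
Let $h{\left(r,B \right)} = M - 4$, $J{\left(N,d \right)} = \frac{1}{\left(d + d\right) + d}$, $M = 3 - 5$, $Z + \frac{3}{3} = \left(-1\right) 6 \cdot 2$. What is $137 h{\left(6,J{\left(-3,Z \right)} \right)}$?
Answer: $-822$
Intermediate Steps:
$Z = -13$ ($Z = -1 + \left(-1\right) 6 \cdot 2 = -1 - 12 = -13$)
$M = -2$ ($M = 3 - 5 = -2$)
$J{\left(N,d \right)} = \frac{1}{3 d}$ ($J{\left(N,d \right)} = \frac{1}{2 d + d} = \frac{1}{3 d}$)
$h{\left(r,B \right)} = -6$ ($h{\left(r,B \right)} = -2 - 4 = -6$)
$137 h{\left(6,J{\left(-3,Z \right)} \right)} = 137 \left(-6\right) = -822$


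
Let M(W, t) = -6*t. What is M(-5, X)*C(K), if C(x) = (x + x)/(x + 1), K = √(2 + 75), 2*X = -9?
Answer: 2079/38 - 27*√77/38 ≈ 48.476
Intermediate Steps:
X = -9/2 (X = (½)*(-9) = -9/2 ≈ -4.5000)
K = √77 ≈ 8.7750
C(x) = 2*x/(1 + x) (C(x) = (2*x)/(1 + x) = 2*x/(1 + x))
M(-5, X)*C(K) = (-6*(-9/2))*(2*√77/(1 + √77)) = 27*(2*√77/(1 + √77)) = 54*√77/(1 + √77)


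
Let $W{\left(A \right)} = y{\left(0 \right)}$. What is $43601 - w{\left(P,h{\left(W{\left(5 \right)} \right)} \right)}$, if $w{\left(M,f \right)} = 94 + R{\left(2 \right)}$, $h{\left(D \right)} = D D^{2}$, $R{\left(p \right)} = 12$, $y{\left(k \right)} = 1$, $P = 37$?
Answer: $43495$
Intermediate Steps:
$W{\left(A \right)} = 1$
$h{\left(D \right)} = D^{3}$
$w{\left(M,f \right)} = 106$ ($w{\left(M,f \right)} = 94 + 12 = 106$)
$43601 - w{\left(P,h{\left(W{\left(5 \right)} \right)} \right)} = 43601 - 106 = 43495$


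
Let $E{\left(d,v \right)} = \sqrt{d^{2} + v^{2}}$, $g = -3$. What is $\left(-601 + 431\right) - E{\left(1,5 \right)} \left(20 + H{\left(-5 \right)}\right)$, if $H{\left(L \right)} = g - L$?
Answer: $-170 - 22 \sqrt{26} \approx -282.18$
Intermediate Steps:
$H{\left(L \right)} = -3 - L$
$\left(-601 + 431\right) - E{\left(1,5 \right)} \left(20 + H{\left(-5 \right)}\right) = \left(-601 + 431\right) - \sqrt{1^{2} + 5^{2}} \left(20 - -2\right) = -170 - \sqrt{1 + 25} \left(20 + \left(-3 + 5\right)\right) = -170 - \sqrt{26} \left(20 + 2\right) = -170 - \sqrt{26} \cdot 22 = -170 - 22 \sqrt{26}$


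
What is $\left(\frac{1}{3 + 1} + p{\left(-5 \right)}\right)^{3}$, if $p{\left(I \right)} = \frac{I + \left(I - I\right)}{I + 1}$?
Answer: $\frac{27}{8} \approx 3.375$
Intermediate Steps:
$p{\left(I \right)} = \frac{I}{1 + I}$ ($p{\left(I \right)} = \frac{I + 0}{1 + I} = \frac{I}{1 + I}$)
$\left(\frac{1}{3 + 1} + p{\left(-5 \right)}\right)^{3} = \left(\frac{1}{3 + 1} - \frac{5}{1 - 5}\right)^{3} = \left(\frac{1}{4} - \frac{5}{-4}\right)^{3} = \left(\frac{1}{4} - - \frac{5}{4}\right)^{3} = \left(\frac{1}{4} + \frac{5}{4}\right)^{3} = \left(\frac{3}{2}\right)^{3} = \frac{27}{8}$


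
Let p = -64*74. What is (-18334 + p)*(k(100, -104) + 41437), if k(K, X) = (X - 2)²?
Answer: -1215166110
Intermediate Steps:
k(K, X) = (-2 + X)²
p = -4736
(-18334 + p)*(k(100, -104) + 41437) = (-18334 - 4736)*((-2 - 104)² + 41437) = -23070*((-106)² + 41437) = -23070*(11236 + 41437) = -23070*52673 = -1215166110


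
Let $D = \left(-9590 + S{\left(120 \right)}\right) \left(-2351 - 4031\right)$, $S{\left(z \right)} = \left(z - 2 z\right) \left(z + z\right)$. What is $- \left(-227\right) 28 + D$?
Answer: $245011336$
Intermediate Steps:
$S{\left(z \right)} = - 2 z^{2}$ ($S{\left(z \right)} = - z 2 z = - 2 z^{2}$)
$D = 245004980$ ($D = \left(-9590 - 2 \cdot 120^{2}\right) \left(-2351 - 4031\right) = \left(-9590 - 28800\right) \left(-6382\right) = \left(-38390\right) \left(-6382\right) = 245004980$)
$- \left(-227\right) 28 + D = - \left(-227\right) 28 + 245004980 = \left(-1\right) \left(-6356\right) + 245004980 = 6356 + 245004980 = 245011336$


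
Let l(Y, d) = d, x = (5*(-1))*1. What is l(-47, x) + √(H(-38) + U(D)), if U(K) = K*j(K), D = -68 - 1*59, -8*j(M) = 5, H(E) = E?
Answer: -5 + √662/4 ≈ 1.4323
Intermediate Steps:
x = -5 (x = -5*1 = -5)
j(M) = -5/8 (j(M) = -⅛*5 = -5/8)
D = -127 (D = -68 - 59 = -127)
U(K) = -5*K/8 (U(K) = K*(-5/8) = -5*K/8)
l(-47, x) + √(H(-38) + U(D)) = -5 + √(-38 - 5/8*(-127)) = -5 + √(-38 + 635/8) = -5 + √(331/8) = -5 + √662/4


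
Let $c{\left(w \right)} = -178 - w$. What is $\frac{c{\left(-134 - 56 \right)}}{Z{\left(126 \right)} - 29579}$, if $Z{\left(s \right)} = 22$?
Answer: $- \frac{12}{29557} \approx -0.000406$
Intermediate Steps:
$\frac{c{\left(-134 - 56 \right)}}{Z{\left(126 \right)} - 29579} = \frac{-178 - \left(-134 - 56\right)}{22 - 29579} = \frac{-178 - -190}{-29557} = \left(-178 + 190\right) \left(- \frac{1}{29557}\right) = 12 \left(- \frac{1}{29557}\right) = - \frac{12}{29557}$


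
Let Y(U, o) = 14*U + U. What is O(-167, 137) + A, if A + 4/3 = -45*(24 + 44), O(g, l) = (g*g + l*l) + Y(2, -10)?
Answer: 130880/3 ≈ 43627.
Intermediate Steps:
Y(U, o) = 15*U
O(g, l) = 30 + g² + l² (O(g, l) = (g*g + l*l) + 15*2 = (g² + l²) + 30 = 30 + g² + l²)
A = -9184/3 (A = -4/3 - 45*(24 + 44) = -4/3 - 45*68 = -4/3 - 3060 = -9184/3 ≈ -3061.3)
O(-167, 137) + A = (30 + (-167)² + 137²) - 9184/3 = (30 + 27889 + 18769) - 9184/3 = 46688 - 9184/3 = 130880/3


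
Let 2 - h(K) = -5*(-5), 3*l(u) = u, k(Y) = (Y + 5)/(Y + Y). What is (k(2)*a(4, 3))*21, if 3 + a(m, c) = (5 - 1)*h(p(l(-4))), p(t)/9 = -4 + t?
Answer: -13965/4 ≈ -3491.3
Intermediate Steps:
k(Y) = (5 + Y)/(2*Y) (k(Y) = (5 + Y)/((2*Y)) = (5 + Y)*(1/(2*Y)) = (5 + Y)/(2*Y))
l(u) = u/3
p(t) = -36 + 9*t (p(t) = 9*(-4 + t) = -36 + 9*t)
h(K) = -23 (h(K) = 2 - (-5)*(-5) = 2 - 1*25 = 2 - 25 = -23)
a(m, c) = -95 (a(m, c) = -3 + (5 - 1)*(-23) = -3 + 4*(-23) = -3 - 92 = -95)
(k(2)*a(4, 3))*21 = (((1/2)*(5 + 2)/2)*(-95))*21 = (((1/2)*(1/2)*7)*(-95))*21 = ((7/4)*(-95))*21 = -665/4*21 = -13965/4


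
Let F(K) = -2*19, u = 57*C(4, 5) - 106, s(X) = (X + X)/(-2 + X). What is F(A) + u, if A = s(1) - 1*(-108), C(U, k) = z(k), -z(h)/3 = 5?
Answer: -999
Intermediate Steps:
z(h) = -15 (z(h) = -3*5 = -15)
s(X) = 2*X/(-2 + X) (s(X) = (2*X)/(-2 + X) = 2*X/(-2 + X))
C(U, k) = -15
A = 106 (A = 2*1/(-2 + 1) - 1*(-108) = 2*1/(-1) + 108 = 2*1*(-1) + 108 = -2 + 108 = 106)
u = -961 (u = 57*(-15) - 106 = -855 - 106 = -961)
F(K) = -38
F(A) + u = -38 - 961 = -999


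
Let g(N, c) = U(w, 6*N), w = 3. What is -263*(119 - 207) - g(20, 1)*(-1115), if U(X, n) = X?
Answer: 26489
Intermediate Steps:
g(N, c) = 3
-263*(119 - 207) - g(20, 1)*(-1115) = -263*(119 - 207) - 3*(-1115) = -263*(-88) - 1*(-3345) = 23144 + 3345 = 26489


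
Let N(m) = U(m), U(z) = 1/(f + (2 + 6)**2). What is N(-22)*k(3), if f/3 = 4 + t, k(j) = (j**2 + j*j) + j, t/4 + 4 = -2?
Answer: 21/4 ≈ 5.2500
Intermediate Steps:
t = -24 (t = -16 + 4*(-2) = -16 - 8 = -24)
k(j) = j + 2*j**2 (k(j) = (j**2 + j**2) + j = 2*j**2 + j = j + 2*j**2)
f = -60 (f = 3*(4 - 24) = 3*(-20) = -60)
U(z) = 1/4 (U(z) = 1/(-60 + (2 + 6)**2) = 1/(-60 + 8**2) = 1/(-60 + 64) = 1/4)
N(m) = 1/4
N(-22)*k(3) = (3*(1 + 2*3))/4 = (3*(1 + 6))/4 = (3*7)/4 = (1/4)*21 = 21/4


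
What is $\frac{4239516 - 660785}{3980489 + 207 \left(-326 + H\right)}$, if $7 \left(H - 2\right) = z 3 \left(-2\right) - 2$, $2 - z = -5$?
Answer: $\frac{25051117}{27384839} \approx 0.91478$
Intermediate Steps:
$z = 7$ ($z = 2 - -5 = 2 + 5 = 7$)
$H = - \frac{30}{7}$ ($H = 2 + \frac{7 \cdot 3 \left(-2\right) - 2}{7} = 2 + \frac{21 \left(-2\right) - 2}{7} = 2 + \frac{-42 - 2}{7} = 2 + \frac{1}{7} \left(-44\right) = 2 - \frac{44}{7} = - \frac{30}{7} \approx -4.2857$)
$\frac{4239516 - 660785}{3980489 + 207 \left(-326 + H\right)} = \frac{4239516 - 660785}{3980489 + 207 \left(-326 - \frac{30}{7}\right)} = \frac{3578731}{3980489 + 207 \left(- \frac{2312}{7}\right)} = \frac{3578731}{3980489 - \frac{478584}{7}} = \frac{3578731}{\frac{27384839}{7}} = 3578731 \cdot \frac{7}{27384839} = \frac{25051117}{27384839}$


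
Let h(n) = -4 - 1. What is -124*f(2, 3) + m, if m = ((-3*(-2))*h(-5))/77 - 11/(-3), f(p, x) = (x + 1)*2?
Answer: -228395/231 ≈ -988.72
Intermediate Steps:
h(n) = -5
f(p, x) = 2 + 2*x (f(p, x) = (1 + x)*2 = 2 + 2*x)
m = 757/231 (m = (-3*(-2)*(-5))/77 - 11/(-3) = (6*(-5))*(1/77) - 11*(-⅓) = -30*1/77 + 11/3 = -30/77 + 11/3 = 757/231 ≈ 3.2771)
-124*f(2, 3) + m = -124*(2 + 2*3) + 757/231 = -124*(2 + 6) + 757/231 = -124*8 + 757/231 = -992 + 757/231 = -228395/231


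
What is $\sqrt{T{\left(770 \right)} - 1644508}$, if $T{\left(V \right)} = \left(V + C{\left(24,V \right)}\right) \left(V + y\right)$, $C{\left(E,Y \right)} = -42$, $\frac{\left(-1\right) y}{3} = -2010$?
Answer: $2 \sqrt{826473} \approx 1818.2$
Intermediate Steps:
$y = 6030$ ($y = \left(-3\right) \left(-2010\right) = 6030$)
$T{\left(V \right)} = \left(-42 + V\right) \left(6030 + V\right)$ ($T{\left(V \right)} = \left(V - 42\right) \left(V + 6030\right) = \left(-42 + V\right) \left(6030 + V\right)$)
$\sqrt{T{\left(770 \right)} - 1644508} = \sqrt{\left(-253260 + 770^{2} + 5988 \cdot 770\right) - 1644508} = \sqrt{\left(-253260 + 592900 + 4610760\right) - 1644508} = \sqrt{4950400 - 1644508} = \sqrt{3305892} = 2 \sqrt{826473}$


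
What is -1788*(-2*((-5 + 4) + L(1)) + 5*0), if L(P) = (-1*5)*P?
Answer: -21456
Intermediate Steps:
L(P) = -5*P
-1788*(-2*((-5 + 4) + L(1)) + 5*0) = -1788*(-2*((-5 + 4) - 5*1) + 5*0) = -1788*(-2*(-1 - 5) + 0) = -1788*(-2*(-6) + 0) = -1788*(12 + 0) = -1788*12 = -21456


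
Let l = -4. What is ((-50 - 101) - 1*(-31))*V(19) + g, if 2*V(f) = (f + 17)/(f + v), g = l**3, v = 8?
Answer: -144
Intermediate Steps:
g = -64 (g = (-4)**3 = -64)
V(f) = (17 + f)/(2*(8 + f)) (V(f) = ((f + 17)/(f + 8))/2 = ((17 + f)/(8 + f))/2 = (17 + f)/(2*(8 + f)))
((-50 - 101) - 1*(-31))*V(19) + g = ((-50 - 101) - 1*(-31))*((17 + 19)/(2*(8 + 19))) - 64 = (-151 + 31)*((1/2)*36/27) - 64 = -60*36/27 - 64 = -120*2/3 - 64 = -80 - 64 = -144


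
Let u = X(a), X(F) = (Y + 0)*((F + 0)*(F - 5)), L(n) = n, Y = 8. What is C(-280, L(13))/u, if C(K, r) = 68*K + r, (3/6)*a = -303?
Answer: -19027/2962128 ≈ -0.0064234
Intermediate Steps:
a = -606 (a = 2*(-303) = -606)
C(K, r) = r + 68*K
X(F) = 8*F*(-5 + F) (X(F) = (8 + 0)*((F + 0)*(F - 5)) = 8*(F*(-5 + F)) = 8*F*(-5 + F))
u = 2962128 (u = 8*(-606)*(-5 - 606) = 8*(-606)*(-611) = 2962128)
C(-280, L(13))/u = (13 + 68*(-280))/2962128 = (13 - 19040)*(1/2962128) = -19027*1/2962128 = -19027/2962128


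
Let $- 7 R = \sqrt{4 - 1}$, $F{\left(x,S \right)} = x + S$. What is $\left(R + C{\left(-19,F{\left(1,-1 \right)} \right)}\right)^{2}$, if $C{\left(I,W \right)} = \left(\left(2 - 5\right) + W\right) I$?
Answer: $\frac{\left(-399 + \sqrt{3}\right)^{2}}{49} \approx 3220.9$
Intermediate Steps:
$F{\left(x,S \right)} = S + x$
$C{\left(I,W \right)} = I \left(-3 + W\right)$ ($C{\left(I,W \right)} = \left(-3 + W\right) I = I \left(-3 + W\right)$)
$R = - \frac{\sqrt{3}}{7}$ ($R = - \frac{\sqrt{4 - 1}}{7} = - \frac{\sqrt{3}}{7} \approx -0.24744$)
$\left(R + C{\left(-19,F{\left(1,-1 \right)} \right)}\right)^{2} = \left(- \frac{\sqrt{3}}{7} - 19 \left(-3 + \left(-1 + 1\right)\right)\right)^{2} = \left(- \frac{\sqrt{3}}{7} - 19 \left(-3 + 0\right)\right)^{2} = \left(- \frac{\sqrt{3}}{7} - -57\right)^{2} = \left(- \frac{\sqrt{3}}{7} + 57\right)^{2} = \left(57 - \frac{\sqrt{3}}{7}\right)^{2}$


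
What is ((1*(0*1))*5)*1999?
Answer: 0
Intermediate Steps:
((1*(0*1))*5)*1999 = ((1*0)*5)*1999 = (0*5)*1999 = 0*1999 = 0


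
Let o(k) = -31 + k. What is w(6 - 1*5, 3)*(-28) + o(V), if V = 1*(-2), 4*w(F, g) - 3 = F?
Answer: -61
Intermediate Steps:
w(F, g) = ¾ + F/4
V = -2
w(6 - 1*5, 3)*(-28) + o(V) = (¾ + (6 - 1*5)/4)*(-28) + (-31 - 2) = (¾ + (6 - 5)/4)*(-28) - 33 = (¾ + (¼)*1)*(-28) - 33 = (¾ + ¼)*(-28) - 33 = 1*(-28) - 33 = -28 - 33 = -61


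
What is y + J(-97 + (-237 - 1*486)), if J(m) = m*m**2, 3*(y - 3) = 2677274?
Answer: -1651426717/3 ≈ -5.5048e+8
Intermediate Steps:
y = 2677283/3 (y = 3 + (1/3)*2677274 = 3 + 2677274/3 = 2677283/3 ≈ 8.9243e+5)
J(m) = m**3
y + J(-97 + (-237 - 1*486)) = 2677283/3 + (-97 + (-237 - 1*486))**3 = 2677283/3 + (-97 + (-237 - 486))**3 = 2677283/3 + (-97 - 723)**3 = 2677283/3 + (-820)**3 = 2677283/3 - 551368000 = -1651426717/3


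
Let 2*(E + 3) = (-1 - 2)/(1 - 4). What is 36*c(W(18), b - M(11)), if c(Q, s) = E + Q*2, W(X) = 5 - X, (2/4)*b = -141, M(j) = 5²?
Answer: -1026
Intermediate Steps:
E = -5/2 (E = -3 + ((-1 - 2)/(1 - 4))/2 = -3 + (-3/(-3))/2 = -3 + (-3*(-⅓))/2 = -3 + (½)*1 = -3 + ½ = -5/2 ≈ -2.5000)
M(j) = 25
b = -282 (b = 2*(-141) = -282)
c(Q, s) = -5/2 + 2*Q (c(Q, s) = -5/2 + Q*2 = -5/2 + 2*Q)
36*c(W(18), b - M(11)) = 36*(-5/2 + 2*(5 - 1*18)) = 36*(-5/2 + 2*(5 - 18)) = 36*(-5/2 + 2*(-13)) = 36*(-5/2 - 26) = 36*(-57/2) = -1026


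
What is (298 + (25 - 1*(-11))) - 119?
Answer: 215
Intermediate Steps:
(298 + (25 - 1*(-11))) - 119 = (298 + (25 + 11)) - 119 = (298 + 36) - 119 = 334 - 119 = 215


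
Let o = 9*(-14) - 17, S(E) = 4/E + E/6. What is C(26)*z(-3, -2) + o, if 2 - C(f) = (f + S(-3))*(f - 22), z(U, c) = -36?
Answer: 3265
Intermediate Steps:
S(E) = 4/E + E/6 (S(E) = 4/E + E*(1/6) = 4/E + E/6)
C(f) = 2 - (-22 + f)*(-11/6 + f) (C(f) = 2 - (f + (4/(-3) + (1/6)*(-3)))*(f - 22) = 2 - (f + (4*(-1/3) - 1/2))*(-22 + f) = 2 - (f + (-4/3 - 1/2))*(-22 + f) = 2 - (f - 11/6)*(-22 + f) = 2 - (-11/6 + f)*(-22 + f) = 2 - (-22 + f)*(-11/6 + f))
o = -143 (o = -126 - 17 = -143)
C(26)*z(-3, -2) + o = (-115/3 - 1*26**2 + (143/6)*26)*(-36) - 143 = (-115/3 - 1*676 + 1859/3)*(-36) - 143 = (-115/3 - 676 + 1859/3)*(-36) - 143 = -284/3*(-36) - 143 = 3408 - 143 = 3265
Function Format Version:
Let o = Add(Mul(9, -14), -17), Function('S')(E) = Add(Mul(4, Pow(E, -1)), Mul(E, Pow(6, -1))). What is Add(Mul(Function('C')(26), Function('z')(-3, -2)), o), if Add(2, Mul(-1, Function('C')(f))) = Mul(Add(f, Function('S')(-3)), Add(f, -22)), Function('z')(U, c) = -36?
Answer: 3265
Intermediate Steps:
Function('S')(E) = Add(Mul(4, Pow(E, -1)), Mul(Rational(1, 6), E)) (Function('S')(E) = Add(Mul(4, Pow(E, -1)), Mul(E, Rational(1, 6))) = Add(Mul(4, Pow(E, -1)), Mul(Rational(1, 6), E)))
Function('C')(f) = Add(2, Mul(-1, Add(-22, f), Add(Rational(-11, 6), f))) (Function('C')(f) = Add(2, Mul(-1, Mul(Add(f, Add(Mul(4, Pow(-3, -1)), Mul(Rational(1, 6), -3))), Add(f, -22)))) = Add(2, Mul(-1, Mul(Add(f, Add(Mul(4, Rational(-1, 3)), Rational(-1, 2))), Add(-22, f)))) = Add(2, Mul(-1, Mul(Add(f, Add(Rational(-4, 3), Rational(-1, 2))), Add(-22, f)))) = Add(2, Mul(-1, Mul(Add(f, Rational(-11, 6)), Add(-22, f)))) = Add(2, Mul(-1, Mul(Add(Rational(-11, 6), f), Add(-22, f)))) = Add(2, Mul(-1, Mul(Add(-22, f), Add(Rational(-11, 6), f)))) = Add(2, Mul(-1, Add(-22, f), Add(Rational(-11, 6), f))))
o = -143 (o = Add(-126, -17) = -143)
Add(Mul(Function('C')(26), Function('z')(-3, -2)), o) = Add(Mul(Add(Rational(-115, 3), Mul(-1, Pow(26, 2)), Mul(Rational(143, 6), 26)), -36), -143) = Add(Mul(Add(Rational(-115, 3), Mul(-1, 676), Rational(1859, 3)), -36), -143) = Add(Mul(Add(Rational(-115, 3), -676, Rational(1859, 3)), -36), -143) = Add(Mul(Rational(-284, 3), -36), -143) = Add(3408, -143) = 3265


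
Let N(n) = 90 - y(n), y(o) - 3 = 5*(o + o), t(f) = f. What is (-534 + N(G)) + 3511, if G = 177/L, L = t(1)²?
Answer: 1294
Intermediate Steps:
L = 1 (L = 1² = 1)
y(o) = 3 + 10*o (y(o) = 3 + 5*(o + o) = 3 + 5*(2*o) = 3 + 10*o)
G = 177 (G = 177/1 = 177*1 = 177)
N(n) = 87 - 10*n (N(n) = 90 - (3 + 10*n) = 90 + (-3 - 10*n) = 87 - 10*n)
(-534 + N(G)) + 3511 = (-534 + (87 - 10*177)) + 3511 = (-534 + (87 - 1770)) + 3511 = (-534 - 1683) + 3511 = -2217 + 3511 = 1294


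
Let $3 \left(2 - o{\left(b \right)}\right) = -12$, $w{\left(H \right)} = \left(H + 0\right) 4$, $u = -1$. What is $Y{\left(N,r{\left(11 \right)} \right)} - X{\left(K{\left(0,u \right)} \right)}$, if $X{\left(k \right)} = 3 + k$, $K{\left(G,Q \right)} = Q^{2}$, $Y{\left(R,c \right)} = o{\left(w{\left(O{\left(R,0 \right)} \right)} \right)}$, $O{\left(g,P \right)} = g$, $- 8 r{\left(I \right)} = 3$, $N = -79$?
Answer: $2$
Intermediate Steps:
$r{\left(I \right)} = - \frac{3}{8}$ ($r{\left(I \right)} = \left(- \frac{1}{8}\right) 3 = - \frac{3}{8}$)
$w{\left(H \right)} = 4 H$ ($w{\left(H \right)} = H 4 = 4 H$)
$o{\left(b \right)} = 6$ ($o{\left(b \right)} = 2 - -4 = 2 + 4 = 6$)
$Y{\left(R,c \right)} = 6$
$Y{\left(N,r{\left(11 \right)} \right)} - X{\left(K{\left(0,u \right)} \right)} = 6 - \left(3 + \left(-1\right)^{2}\right) = 6 - \left(3 + 1\right) = 6 - 4 = 2$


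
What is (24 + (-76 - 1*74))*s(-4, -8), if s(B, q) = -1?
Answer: 126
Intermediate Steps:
(24 + (-76 - 1*74))*s(-4, -8) = (24 + (-76 - 1*74))*(-1) = (24 + (-76 - 74))*(-1) = (24 - 150)*(-1) = -126*(-1) = 126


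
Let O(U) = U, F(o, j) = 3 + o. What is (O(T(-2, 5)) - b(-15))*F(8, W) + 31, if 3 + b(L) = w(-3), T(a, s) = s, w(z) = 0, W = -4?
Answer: 119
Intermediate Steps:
b(L) = -3 (b(L) = -3 + 0 = -3)
(O(T(-2, 5)) - b(-15))*F(8, W) + 31 = (5 - 1*(-3))*(3 + 8) + 31 = (5 + 3)*11 + 31 = 8*11 + 31 = 88 + 31 = 119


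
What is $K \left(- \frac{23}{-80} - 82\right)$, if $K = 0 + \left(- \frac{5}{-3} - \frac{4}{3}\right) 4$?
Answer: $- \frac{2179}{20} \approx -108.95$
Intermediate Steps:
$K = \frac{4}{3}$ ($K = 0 + \left(\left(-5\right) \left(- \frac{1}{3}\right) - \frac{4}{3}\right) 4 = 0 + \left(\frac{5}{3} - \frac{4}{3}\right) 4 = 0 + \frac{1}{3} \cdot 4 = 0 + \frac{4}{3} = \frac{4}{3} \approx 1.3333$)
$K \left(- \frac{23}{-80} - 82\right) = \frac{4 \left(- \frac{23}{-80} - 82\right)}{3} = \frac{4 \left(\left(-23\right) \left(- \frac{1}{80}\right) - 82\right)}{3} = \frac{4 \left(\frac{23}{80} - 82\right)}{3} = \frac{4}{3} \left(- \frac{6537}{80}\right) = - \frac{2179}{20}$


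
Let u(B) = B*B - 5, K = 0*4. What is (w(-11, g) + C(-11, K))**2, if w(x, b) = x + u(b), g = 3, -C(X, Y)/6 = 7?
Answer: 2401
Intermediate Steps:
K = 0
C(X, Y) = -42 (C(X, Y) = -6*7 = -42)
u(B) = -5 + B**2 (u(B) = B**2 - 5 = -5 + B**2)
w(x, b) = -5 + x + b**2 (w(x, b) = x + (-5 + b**2) = -5 + x + b**2)
(w(-11, g) + C(-11, K))**2 = ((-5 - 11 + 3**2) - 42)**2 = ((-5 - 11 + 9) - 42)**2 = (-7 - 42)**2 = (-49)**2 = 2401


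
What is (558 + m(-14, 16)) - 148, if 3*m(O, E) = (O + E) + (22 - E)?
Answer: 1238/3 ≈ 412.67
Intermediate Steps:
m(O, E) = 22/3 + O/3 (m(O, E) = ((O + E) + (22 - E))/3 = ((E + O) + (22 - E))/3 = (22 + O)/3 = 22/3 + O/3)
(558 + m(-14, 16)) - 148 = (558 + (22/3 + (⅓)*(-14))) - 148 = (558 + (22/3 - 14/3)) - 148 = (558 + 8/3) - 148 = 1682/3 - 148 = 1238/3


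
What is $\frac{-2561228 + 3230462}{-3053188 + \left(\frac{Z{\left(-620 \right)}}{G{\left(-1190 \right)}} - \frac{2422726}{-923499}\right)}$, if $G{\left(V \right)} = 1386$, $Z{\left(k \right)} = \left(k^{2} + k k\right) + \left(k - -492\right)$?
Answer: $- \frac{23794421795991}{108535406669663} \approx -0.21923$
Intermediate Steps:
$Z{\left(k \right)} = 492 + k + 2 k^{2}$ ($Z{\left(k \right)} = \left(k^{2} + k^{2}\right) + \left(k + 492\right) = 2 k^{2} + \left(492 + k\right) = 492 + k + 2 k^{2}$)
$\frac{-2561228 + 3230462}{-3053188 + \left(\frac{Z{\left(-620 \right)}}{G{\left(-1190 \right)}} - \frac{2422726}{-923499}\right)} = \frac{-2561228 + 3230462}{-3053188 - \left(- \frac{2422726}{923499} - \frac{492 - 620 + 2 \left(-620\right)^{2}}{1386}\right)} = \frac{669234}{-3053188 - \left(- \frac{2422726}{923499} - \left(492 - 620 + 2 \cdot 384400\right) \frac{1}{1386}\right)} = \frac{669234}{-3053188 + \left(\left(492 - 620 + 768800\right) \frac{1}{1386} + \frac{2422726}{923499}\right)} = \frac{669234}{-3053188 + \left(768672 \cdot \frac{1}{1386} + \frac{2422726}{923499}\right)} = \frac{669234}{-3053188 + \left(\frac{42704}{77} + \frac{2422726}{923499}\right)} = \frac{669234}{-3053188 + \frac{39623651198}{71109423}} = \frac{669234}{- \frac{217070813339326}{71109423}} = 669234 \left(- \frac{71109423}{217070813339326}\right) = - \frac{23794421795991}{108535406669663}$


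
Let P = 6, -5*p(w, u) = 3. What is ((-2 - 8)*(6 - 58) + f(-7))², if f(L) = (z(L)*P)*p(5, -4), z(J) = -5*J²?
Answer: 1965604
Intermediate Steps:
p(w, u) = -⅗ (p(w, u) = -⅕*3 = -⅗)
f(L) = 18*L² (f(L) = (-5*L²*6)*(-⅗) = -30*L²*(-⅗) = 18*L²)
((-2 - 8)*(6 - 58) + f(-7))² = ((-2 - 8)*(6 - 58) + 18*(-7)²)² = (-10*(-52) + 18*49)² = (520 + 882)² = 1402² = 1965604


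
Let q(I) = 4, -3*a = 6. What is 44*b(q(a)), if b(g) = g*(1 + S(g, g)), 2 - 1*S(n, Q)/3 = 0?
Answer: 1232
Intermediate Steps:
a = -2 (a = -⅓*6 = -2)
S(n, Q) = 6 (S(n, Q) = 6 - 3*0 = 6 + 0 = 6)
b(g) = 7*g (b(g) = g*(1 + 6) = g*7 = 7*g)
44*b(q(a)) = 44*(7*4) = 44*28 = 1232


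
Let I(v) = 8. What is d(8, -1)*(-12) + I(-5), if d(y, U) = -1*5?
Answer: 68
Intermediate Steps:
d(y, U) = -5
d(8, -1)*(-12) + I(-5) = -5*(-12) + 8 = 60 + 8 = 68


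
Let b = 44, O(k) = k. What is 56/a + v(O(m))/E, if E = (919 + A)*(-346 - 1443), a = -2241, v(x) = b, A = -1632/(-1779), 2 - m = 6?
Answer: -18236648732/729011626713 ≈ -0.025016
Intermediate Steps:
m = -4 (m = 2 - 1*6 = 2 - 6 = -4)
A = 544/593 (A = -1632*(-1/1779) = 544/593 ≈ 0.91737)
v(x) = 44
E = -975919179/593 (E = (919 + 544/593)*(-346 - 1443) = (545511/593)*(-1789) = -975919179/593 ≈ -1.6457e+6)
56/a + v(O(m))/E = 56/(-2241) + 44/(-975919179/593) = 56*(-1/2241) + 44*(-593/975919179) = -56/2241 - 26092/975919179 = -18236648732/729011626713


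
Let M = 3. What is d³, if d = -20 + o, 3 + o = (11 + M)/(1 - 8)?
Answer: -15625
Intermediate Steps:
o = -5 (o = -3 + (11 + 3)/(1 - 8) = -3 + 14/(-7) = -3 + 14*(-⅐) = -3 - 2 = -5)
d = -25 (d = -20 - 5 = -25)
d³ = (-25)³ = -15625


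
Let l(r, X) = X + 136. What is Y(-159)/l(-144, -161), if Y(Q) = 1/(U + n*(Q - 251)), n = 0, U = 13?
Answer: -1/325 ≈ -0.0030769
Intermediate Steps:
l(r, X) = 136 + X
Y(Q) = 1/13 (Y(Q) = 1/(13 + 0*(Q - 251)) = 1/(13 + 0*(-251 + Q)) = 1/(13 + 0) = 1/13)
Y(-159)/l(-144, -161) = 1/(13*(136 - 161)) = (1/13)/(-25) = (1/13)*(-1/25) = -1/325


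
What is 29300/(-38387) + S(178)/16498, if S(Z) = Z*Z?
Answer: 366431154/316654363 ≈ 1.1572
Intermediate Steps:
S(Z) = Z**2
29300/(-38387) + S(178)/16498 = 29300/(-38387) + 178**2/16498 = 29300*(-1/38387) + 31684*(1/16498) = -29300/38387 + 15842/8249 = 366431154/316654363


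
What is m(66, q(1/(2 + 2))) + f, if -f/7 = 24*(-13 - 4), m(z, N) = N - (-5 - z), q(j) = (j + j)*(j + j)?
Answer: 11709/4 ≈ 2927.3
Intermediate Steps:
q(j) = 4*j**2 (q(j) = (2*j)*(2*j) = 4*j**2)
m(z, N) = 5 + N + z (m(z, N) = N + (5 + z) = 5 + N + z)
f = 2856 (f = -168*(-13 - 4) = -168*(-17) = -7*(-408) = 2856)
m(66, q(1/(2 + 2))) + f = (5 + 4*(1/(2 + 2))**2 + 66) + 2856 = (5 + 4*(1/4)**2 + 66) + 2856 = (5 + 4*(1/16) + 66) + 2856 = (5 + 1/4 + 66) + 2856 = 285/4 + 2856 = 11709/4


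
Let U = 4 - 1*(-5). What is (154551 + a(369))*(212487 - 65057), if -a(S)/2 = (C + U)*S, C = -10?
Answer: 22894257270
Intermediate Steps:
U = 9 (U = 4 + 5 = 9)
a(S) = 2*S (a(S) = -2*(-10 + 9)*S = -(-2)*S = 2*S)
(154551 + a(369))*(212487 - 65057) = (154551 + 2*369)*(212487 - 65057) = (154551 + 738)*147430 = 155289*147430 = 22894257270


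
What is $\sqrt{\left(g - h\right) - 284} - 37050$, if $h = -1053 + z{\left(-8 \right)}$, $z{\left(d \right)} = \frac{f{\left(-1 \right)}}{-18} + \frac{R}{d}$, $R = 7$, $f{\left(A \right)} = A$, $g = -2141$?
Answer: $-37050 + \frac{5 i \sqrt{7898}}{12} \approx -37050.0 + 37.029 i$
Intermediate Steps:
$z{\left(d \right)} = \frac{1}{18} + \frac{7}{d}$ ($z{\left(d \right)} = - \frac{1}{-18} + \frac{7}{d} = \left(-1\right) \left(- \frac{1}{18}\right) + \frac{7}{d} = \frac{1}{18} + \frac{7}{d}$)
$h = - \frac{75875}{72}$ ($h = -1053 + \frac{126 - 8}{18 \left(-8\right)} = -1053 + \frac{1}{18} \left(- \frac{1}{8}\right) 118 = -1053 - \frac{59}{72} = - \frac{75875}{72} \approx -1053.8$)
$\sqrt{\left(g - h\right) - 284} - 37050 = \sqrt{\left(-2141 - - \frac{75875}{72}\right) - 284} - 37050 = \sqrt{\left(-2141 + \frac{75875}{72}\right) - 284} - 37050 = \sqrt{- \frac{78277}{72} - 284} - 37050 = \sqrt{- \frac{98725}{72}} - 37050 = \frac{5 i \sqrt{7898}}{12} - 37050 = -37050 + \frac{5 i \sqrt{7898}}{12}$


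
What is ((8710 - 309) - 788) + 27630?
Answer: 35243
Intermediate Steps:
((8710 - 309) - 788) + 27630 = (8401 - 788) + 27630 = 7613 + 27630 = 35243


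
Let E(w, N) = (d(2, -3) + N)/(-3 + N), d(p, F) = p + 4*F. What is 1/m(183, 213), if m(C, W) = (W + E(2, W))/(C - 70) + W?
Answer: 3390/728489 ≈ 0.0046535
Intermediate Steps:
E(w, N) = (-10 + N)/(-3 + N) (E(w, N) = ((2 + 4*(-3)) + N)/(-3 + N) = ((2 - 12) + N)/(-3 + N) = (-10 + N)/(-3 + N))
m(C, W) = W + (W + (-10 + W)/(-3 + W))/(-70 + C) (m(C, W) = (W + (-10 + W)/(-3 + W))/(C - 70) + W = (W + (-10 + W)/(-3 + W))/(-70 + C) + W = W + (W + (-10 + W)/(-3 + W))/(-70 + C))
1/m(183, 213) = 1/((-10 + 213 + 213*(-69 + 183)*(-3 + 213))/((-70 + 183)*(-3 + 213))) = 1/((-10 + 213 + 213*114*210)/(113*210)) = 1/((1/113)*(1/210)*(-10 + 213 + 5099220)) = 1/((1/113)*(1/210)*5099423) = 1/(728489/3390) = 3390/728489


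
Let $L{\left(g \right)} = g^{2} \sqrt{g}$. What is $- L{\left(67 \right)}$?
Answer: $- 4489 \sqrt{67} \approx -36744.0$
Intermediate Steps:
$L{\left(g \right)} = g^{\frac{5}{2}}$
$- L{\left(67 \right)} = - 67^{\frac{5}{2}} = - 4489 \sqrt{67}$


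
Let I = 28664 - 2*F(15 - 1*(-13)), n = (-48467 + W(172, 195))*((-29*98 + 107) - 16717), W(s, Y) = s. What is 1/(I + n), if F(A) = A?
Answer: 1/939462948 ≈ 1.0644e-9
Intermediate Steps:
n = 939434340 (n = (-48467 + 172)*((-29*98 + 107) - 16717) = -48295*((-2842 + 107) - 16717) = -48295*(-2735 - 16717) = -48295*(-19452) = 939434340)
I = 28608 (I = 28664 - 2*(15 - 1*(-13)) = 28664 - 2*(15 + 13) = 28664 - 2*28 = 28664 - 56 = 28608)
1/(I + n) = 1/(28608 + 939434340) = 1/939462948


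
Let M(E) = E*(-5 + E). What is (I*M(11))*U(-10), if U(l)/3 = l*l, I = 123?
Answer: 2435400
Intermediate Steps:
U(l) = 3*l² (U(l) = 3*(l*l) = 3*l²)
(I*M(11))*U(-10) = (123*(11*(-5 + 11)))*(3*(-10)²) = (123*(11*6))*(3*100) = (123*66)*300 = 8118*300 = 2435400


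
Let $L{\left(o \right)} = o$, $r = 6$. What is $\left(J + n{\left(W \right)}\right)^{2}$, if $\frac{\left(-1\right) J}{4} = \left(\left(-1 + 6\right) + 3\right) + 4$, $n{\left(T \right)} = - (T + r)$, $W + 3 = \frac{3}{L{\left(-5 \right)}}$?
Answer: $\frac{63504}{25} \approx 2540.2$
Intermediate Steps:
$W = - \frac{18}{5}$ ($W = -3 + \frac{3}{-5} = -3 + 3 \left(- \frac{1}{5}\right) = -3 - \frac{3}{5} = - \frac{18}{5} \approx -3.6$)
$n{\left(T \right)} = -6 - T$ ($n{\left(T \right)} = - (T + 6) = - (6 + T) = -6 - T$)
$J = -48$ ($J = - 4 \left(\left(\left(-1 + 6\right) + 3\right) + 4\right) = - 4 \left(\left(5 + 3\right) + 4\right) = - 4 \left(8 + 4\right) = \left(-4\right) 12 = -48$)
$\left(J + n{\left(W \right)}\right)^{2} = \left(-48 - \frac{12}{5}\right)^{2} = \left(- \frac{252}{5}\right)^{2} = \frac{63504}{25}$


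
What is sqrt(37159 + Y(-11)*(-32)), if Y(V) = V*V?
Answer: sqrt(33287) ≈ 182.45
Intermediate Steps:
Y(V) = V**2
sqrt(37159 + Y(-11)*(-32)) = sqrt(37159 + (-11)**2*(-32)) = sqrt(37159 + 121*(-32)) = sqrt(37159 - 3872) = sqrt(33287)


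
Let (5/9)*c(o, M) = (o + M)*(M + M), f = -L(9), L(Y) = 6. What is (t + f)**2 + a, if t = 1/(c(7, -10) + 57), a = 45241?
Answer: 1232664346/27225 ≈ 45277.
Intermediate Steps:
f = -6 (f = -1*6 = -6)
c(o, M) = 18*M*(M + o)/5 (c(o, M) = 9*((o + M)*(M + M))/5 = 9*((M + o)*(2*M))/5 = 9*(2*M*(M + o))/5 = 18*M*(M + o)/5)
t = 1/165 (t = 1/((18/5)*(-10)*(-10 + 7) + 57) = 1/((18/5)*(-10)*(-3) + 57) = 1/(108 + 57) = 1/165 ≈ 0.0060606)
(t + f)**2 + a = (1/165 - 6)**2 + 45241 = (-989/165)**2 + 45241 = 978121/27225 + 45241 = 1232664346/27225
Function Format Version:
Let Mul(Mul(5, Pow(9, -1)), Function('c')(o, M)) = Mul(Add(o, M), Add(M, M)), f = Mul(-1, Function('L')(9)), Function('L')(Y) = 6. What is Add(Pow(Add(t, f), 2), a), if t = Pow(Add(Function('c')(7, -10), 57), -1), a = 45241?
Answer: Rational(1232664346, 27225) ≈ 45277.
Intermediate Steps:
f = -6 (f = Mul(-1, 6) = -6)
Function('c')(o, M) = Mul(Rational(18, 5), M, Add(M, o)) (Function('c')(o, M) = Mul(Rational(9, 5), Mul(Add(o, M), Add(M, M))) = Mul(Rational(9, 5), Mul(Add(M, o), Mul(2, M))) = Mul(Rational(9, 5), Mul(2, M, Add(M, o))) = Mul(Rational(18, 5), M, Add(M, o)))
t = Rational(1, 165) (t = Pow(Add(Mul(Rational(18, 5), -10, Add(-10, 7)), 57), -1) = Pow(Add(Mul(Rational(18, 5), -10, -3), 57), -1) = Pow(Add(108, 57), -1) = Pow(165, -1) = Rational(1, 165) ≈ 0.0060606)
Add(Pow(Add(t, f), 2), a) = Add(Pow(Add(Rational(1, 165), -6), 2), 45241) = Add(Pow(Rational(-989, 165), 2), 45241) = Add(Rational(978121, 27225), 45241) = Rational(1232664346, 27225)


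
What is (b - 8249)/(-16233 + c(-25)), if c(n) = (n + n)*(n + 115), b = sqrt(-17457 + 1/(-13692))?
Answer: 8249/20733 - I*sqrt(818169721635)/141938118 ≈ 0.39787 - 0.0063727*I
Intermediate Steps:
b = I*sqrt(818169721635)/6846 (b = sqrt(-17457 - 1/13692) = sqrt(-239021245/13692) = I*sqrt(818169721635)/6846 ≈ 132.13*I)
c(n) = 2*n*(115 + n) (c(n) = (2*n)*(115 + n) = 2*n*(115 + n))
(b - 8249)/(-16233 + c(-25)) = (I*sqrt(818169721635)/6846 - 8249)/(-16233 + 2*(-25)*(115 - 25)) = (-8249 + I*sqrt(818169721635)/6846)/(-16233 + 2*(-25)*90) = (-8249 + I*sqrt(818169721635)/6846)/(-16233 - 4500) = (-8249 + I*sqrt(818169721635)/6846)/(-20733) = (-8249 + I*sqrt(818169721635)/6846)*(-1/20733) = 8249/20733 - I*sqrt(818169721635)/141938118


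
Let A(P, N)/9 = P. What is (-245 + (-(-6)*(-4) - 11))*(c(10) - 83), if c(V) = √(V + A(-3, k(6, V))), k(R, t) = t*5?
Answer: 23240 - 280*I*√17 ≈ 23240.0 - 1154.5*I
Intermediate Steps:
k(R, t) = 5*t
A(P, N) = 9*P
c(V) = √(-27 + V) (c(V) = √(V + 9*(-3)) = √(V - 27) = √(-27 + V))
(-245 + (-(-6)*(-4) - 11))*(c(10) - 83) = (-245 + (-(-6)*(-4) - 11))*(√(-27 + 10) - 83) = (-245 + (-2*12 - 11))*(√(-17) - 83) = (-245 + (-24 - 11))*(I*√17 - 83) = (-245 - 35)*(-83 + I*√17) = -280*(-83 + I*√17) = 23240 - 280*I*√17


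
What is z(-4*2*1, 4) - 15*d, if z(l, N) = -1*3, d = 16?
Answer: -243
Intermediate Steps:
z(l, N) = -3
z(-4*2*1, 4) - 15*d = -3 - 15*16 = -3 - 240 = -243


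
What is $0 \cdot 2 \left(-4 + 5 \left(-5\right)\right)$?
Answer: $0$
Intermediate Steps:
$0 \cdot 2 \left(-4 + 5 \left(-5\right)\right) = 0 \left(-4 - 25\right) = 0 \left(-29\right) = 0$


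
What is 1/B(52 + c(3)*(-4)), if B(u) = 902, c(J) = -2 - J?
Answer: 1/902 ≈ 0.0011086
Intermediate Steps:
1/B(52 + c(3)*(-4)) = 1/902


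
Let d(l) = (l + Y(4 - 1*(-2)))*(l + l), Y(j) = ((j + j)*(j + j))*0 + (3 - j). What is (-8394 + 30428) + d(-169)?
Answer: 80170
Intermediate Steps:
Y(j) = 3 - j (Y(j) = ((2*j)*(2*j))*0 + (3 - j) = (4*j²)*0 + (3 - j) = 0 + (3 - j) = 3 - j)
d(l) = 2*l*(-3 + l) (d(l) = (l + (3 - (4 - 1*(-2))))*(l + l) = (l + (3 - (4 + 2)))*(2*l) = (l + (3 - 1*6))*(2*l) = (l + (3 - 6))*(2*l) = (l - 3)*(2*l) = (-3 + l)*(2*l) = 2*l*(-3 + l))
(-8394 + 30428) + d(-169) = (-8394 + 30428) + 2*(-169)*(-3 - 169) = 22034 + 2*(-169)*(-172) = 22034 + 58136 = 80170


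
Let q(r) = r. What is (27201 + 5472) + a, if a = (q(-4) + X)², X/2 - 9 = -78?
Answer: 52837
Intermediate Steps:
X = -138 (X = 18 + 2*(-78) = 18 - 156 = -138)
a = 20164 (a = (-4 - 138)² = (-142)² = 20164)
(27201 + 5472) + a = (27201 + 5472) + 20164 = 32673 + 20164 = 52837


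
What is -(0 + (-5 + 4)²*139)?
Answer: -139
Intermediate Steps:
-(0 + (-5 + 4)²*139) = -(0 + (-1)²*139) = -(0 + 1*139) = -(0 + 139) = -1*139 = -139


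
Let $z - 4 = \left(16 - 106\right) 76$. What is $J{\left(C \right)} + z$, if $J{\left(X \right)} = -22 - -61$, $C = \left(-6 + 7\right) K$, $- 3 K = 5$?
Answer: $-6797$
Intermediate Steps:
$K = - \frac{5}{3}$ ($K = \left(- \frac{1}{3}\right) 5 = - \frac{5}{3} \approx -1.6667$)
$C = - \frac{5}{3}$ ($C = \left(-6 + 7\right) \left(- \frac{5}{3}\right) = 1 \left(- \frac{5}{3}\right) = - \frac{5}{3} \approx -1.6667$)
$z = -6836$ ($z = 4 + \left(16 - 106\right) 76 = 4 - 6840 = -6836$)
$J{\left(X \right)} = 39$ ($J{\left(X \right)} = -22 + 61 = 39$)
$J{\left(C \right)} + z = 39 - 6836 = -6797$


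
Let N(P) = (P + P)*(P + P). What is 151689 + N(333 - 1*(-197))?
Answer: 1275289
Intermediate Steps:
N(P) = 4*P² (N(P) = (2*P)*(2*P) = 4*P²)
151689 + N(333 - 1*(-197)) = 151689 + 4*(333 - 1*(-197))² = 151689 + 4*(333 + 197)² = 151689 + 4*530² = 151689 + 4*280900 = 151689 + 1123600 = 1275289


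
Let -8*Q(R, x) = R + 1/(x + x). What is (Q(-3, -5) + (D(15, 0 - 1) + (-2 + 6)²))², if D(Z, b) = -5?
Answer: 829921/6400 ≈ 129.68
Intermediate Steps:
Q(R, x) = -R/8 - 1/(16*x) (Q(R, x) = -(R + 1/(x + x))/8 = -(R + 1/(2*x))/8 = -R/8 - 1/(16*x))
(Q(-3, -5) + (D(15, 0 - 1) + (-2 + 6)²))² = ((-⅛*(-3) - 1/16/(-5)) + (-5 + (-2 + 6)²))² = ((3/8 - 1/16*(-⅕)) + (-5 + 4²))² = ((3/8 + 1/80) + (-5 + 16))² = (31/80 + 11)² = (911/80)² = 829921/6400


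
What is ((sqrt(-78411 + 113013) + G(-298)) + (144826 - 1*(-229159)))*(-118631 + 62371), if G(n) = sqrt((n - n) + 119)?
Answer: -21040396100 - 56260*sqrt(119) - 56260*sqrt(34602) ≈ -2.1051e+10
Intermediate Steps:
G(n) = sqrt(119) (G(n) = sqrt(0 + 119) = sqrt(119))
((sqrt(-78411 + 113013) + G(-298)) + (144826 - 1*(-229159)))*(-118631 + 62371) = ((sqrt(-78411 + 113013) + sqrt(119)) + (144826 - 1*(-229159)))*(-118631 + 62371) = ((sqrt(34602) + sqrt(119)) + (144826 + 229159))*(-56260) = ((sqrt(119) + sqrt(34602)) + 373985)*(-56260) = (373985 + sqrt(119) + sqrt(34602))*(-56260) = -21040396100 - 56260*sqrt(119) - 56260*sqrt(34602)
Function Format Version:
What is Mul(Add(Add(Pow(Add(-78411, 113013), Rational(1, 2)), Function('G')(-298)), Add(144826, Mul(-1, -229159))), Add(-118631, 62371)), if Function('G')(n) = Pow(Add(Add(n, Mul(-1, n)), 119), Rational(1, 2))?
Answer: Add(-21040396100, Mul(-56260, Pow(119, Rational(1, 2))), Mul(-56260, Pow(34602, Rational(1, 2)))) ≈ -2.1051e+10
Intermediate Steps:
Function('G')(n) = Pow(119, Rational(1, 2)) (Function('G')(n) = Pow(Add(0, 119), Rational(1, 2)) = Pow(119, Rational(1, 2)))
Mul(Add(Add(Pow(Add(-78411, 113013), Rational(1, 2)), Function('G')(-298)), Add(144826, Mul(-1, -229159))), Add(-118631, 62371)) = Mul(Add(Add(Pow(Add(-78411, 113013), Rational(1, 2)), Pow(119, Rational(1, 2))), Add(144826, Mul(-1, -229159))), Add(-118631, 62371)) = Mul(Add(Add(Pow(34602, Rational(1, 2)), Pow(119, Rational(1, 2))), Add(144826, 229159)), -56260) = Mul(Add(Add(Pow(119, Rational(1, 2)), Pow(34602, Rational(1, 2))), 373985), -56260) = Mul(Add(373985, Pow(119, Rational(1, 2)), Pow(34602, Rational(1, 2))), -56260) = Add(-21040396100, Mul(-56260, Pow(119, Rational(1, 2))), Mul(-56260, Pow(34602, Rational(1, 2))))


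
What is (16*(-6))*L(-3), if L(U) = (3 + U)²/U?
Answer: 0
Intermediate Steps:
L(U) = (3 + U)²/U
(16*(-6))*L(-3) = (16*(-6))*((3 - 3)²/(-3)) = -(-32)*0² = -(-32)*0 = -96*0 = 0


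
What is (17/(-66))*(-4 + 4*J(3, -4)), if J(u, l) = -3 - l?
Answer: 0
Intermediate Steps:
(17/(-66))*(-4 + 4*J(3, -4)) = (17/(-66))*(-4 + 4*(-3 - 1*(-4))) = (17*(-1/66))*(-4 + 4*(-3 + 4)) = -17*(-4 + 4*1)/66 = -17*(-4 + 4)/66 = -17/66*0 = 0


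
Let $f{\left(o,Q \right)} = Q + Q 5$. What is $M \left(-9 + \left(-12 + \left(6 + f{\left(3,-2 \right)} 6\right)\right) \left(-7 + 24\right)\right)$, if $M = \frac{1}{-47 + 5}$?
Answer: $\frac{445}{14} \approx 31.786$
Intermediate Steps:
$M = - \frac{1}{42}$ ($M = \frac{1}{-42} = - \frac{1}{42} \approx -0.02381$)
$f{\left(o,Q \right)} = 6 Q$ ($f{\left(o,Q \right)} = Q + 5 Q = 6 Q$)
$M \left(-9 + \left(-12 + \left(6 + f{\left(3,-2 \right)} 6\right)\right) \left(-7 + 24\right)\right) = - \frac{-9 + \left(-12 + \left(6 + 6 \left(-2\right) 6\right)\right) \left(-7 + 24\right)}{42} = - \frac{-9 + \left(-12 + \left(6 - 72\right)\right) 17}{42} = - \frac{-9 + \left(-12 - 66\right) 17}{42} = - \frac{-9 - 1326}{42} = \left(- \frac{1}{42}\right) \left(-1335\right) = \frac{445}{14}$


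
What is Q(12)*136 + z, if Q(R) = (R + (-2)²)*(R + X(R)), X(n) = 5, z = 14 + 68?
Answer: 37074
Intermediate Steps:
z = 82
Q(R) = (4 + R)*(5 + R) (Q(R) = (R + (-2)²)*(R + 5) = (R + 4)*(5 + R) = (4 + R)*(5 + R))
Q(12)*136 + z = (20 + 12² + 9*12)*136 + 82 = (20 + 144 + 108)*136 + 82 = 272*136 + 82 = 36992 + 82 = 37074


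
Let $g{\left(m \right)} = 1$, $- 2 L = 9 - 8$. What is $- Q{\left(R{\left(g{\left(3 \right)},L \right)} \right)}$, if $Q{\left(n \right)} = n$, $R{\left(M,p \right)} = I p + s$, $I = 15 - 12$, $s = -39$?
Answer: $\frac{81}{2} \approx 40.5$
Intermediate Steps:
$I = 3$ ($I = 15 - 12 = 3$)
$L = - \frac{1}{2}$ ($L = - \frac{9 - 8}{2} = \left(- \frac{1}{2}\right) 1 = - \frac{1}{2} \approx -0.5$)
$R{\left(M,p \right)} = -39 + 3 p$ ($R{\left(M,p \right)} = 3 p - 39 = -39 + 3 p$)
$- Q{\left(R{\left(g{\left(3 \right)},L \right)} \right)} = - (-39 + 3 \left(- \frac{1}{2}\right)) = - (-39 - \frac{3}{2}) = \left(-1\right) \left(- \frac{81}{2}\right) = \frac{81}{2}$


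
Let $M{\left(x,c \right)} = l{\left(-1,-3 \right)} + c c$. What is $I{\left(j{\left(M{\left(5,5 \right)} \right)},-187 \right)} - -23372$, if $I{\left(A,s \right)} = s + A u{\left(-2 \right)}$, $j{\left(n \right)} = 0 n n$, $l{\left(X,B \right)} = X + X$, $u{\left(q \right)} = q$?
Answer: $23185$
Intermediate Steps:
$l{\left(X,B \right)} = 2 X$
$M{\left(x,c \right)} = -2 + c^{2}$ ($M{\left(x,c \right)} = 2 \left(-1\right) + c c = -2 + c^{2}$)
$j{\left(n \right)} = 0$ ($j{\left(n \right)} = 0 n = 0$)
$I{\left(A,s \right)} = s - 2 A$ ($I{\left(A,s \right)} = s + A \left(-2\right) = s - 2 A$)
$I{\left(j{\left(M{\left(5,5 \right)} \right)},-187 \right)} - -23372 = \left(-187 - 0\right) - -23372 = \left(-187 + 0\right) + 23372 = -187 + 23372 = 23185$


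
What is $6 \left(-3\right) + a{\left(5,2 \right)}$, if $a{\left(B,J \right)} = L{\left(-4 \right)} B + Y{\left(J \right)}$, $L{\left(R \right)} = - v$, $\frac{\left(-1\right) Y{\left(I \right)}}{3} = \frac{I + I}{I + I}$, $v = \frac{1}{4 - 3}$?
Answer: $-26$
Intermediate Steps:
$v = 1$ ($v = 1^{-1} = 1$)
$Y{\left(I \right)} = -3$ ($Y{\left(I \right)} = - 3 \frac{I + I}{I + I} = - 3 \frac{2 I}{2 I} = - 3 \cdot 2 I \frac{1}{2 I} = \left(-3\right) 1 = -3$)
$L{\left(R \right)} = -1$ ($L{\left(R \right)} = \left(-1\right) 1 = -1$)
$a{\left(B,J \right)} = -3 - B$ ($a{\left(B,J \right)} = - B - 3 = -3 - B$)
$6 \left(-3\right) + a{\left(5,2 \right)} = 6 \left(-3\right) - 8 = -18 - 8 = -26$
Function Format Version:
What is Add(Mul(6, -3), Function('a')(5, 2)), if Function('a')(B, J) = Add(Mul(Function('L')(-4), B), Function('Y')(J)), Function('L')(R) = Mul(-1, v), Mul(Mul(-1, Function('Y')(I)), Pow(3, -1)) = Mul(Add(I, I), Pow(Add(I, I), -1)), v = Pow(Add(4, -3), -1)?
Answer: -26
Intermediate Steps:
v = 1 (v = Pow(1, -1) = 1)
Function('Y')(I) = -3 (Function('Y')(I) = Mul(-3, Mul(Add(I, I), Pow(Add(I, I), -1))) = Mul(-3, Mul(Mul(2, I), Pow(Mul(2, I), -1))) = Mul(-3, Mul(Mul(2, I), Mul(Rational(1, 2), Pow(I, -1)))) = Mul(-3, 1) = -3)
Function('L')(R) = -1 (Function('L')(R) = Mul(-1, 1) = -1)
Function('a')(B, J) = Add(-3, Mul(-1, B)) (Function('a')(B, J) = Add(Mul(-1, B), -3) = Add(-3, Mul(-1, B)))
Add(Mul(6, -3), Function('a')(5, 2)) = Add(Mul(6, -3), Add(-3, Mul(-1, 5))) = Add(-18, Add(-3, -5)) = Add(-18, -8) = -26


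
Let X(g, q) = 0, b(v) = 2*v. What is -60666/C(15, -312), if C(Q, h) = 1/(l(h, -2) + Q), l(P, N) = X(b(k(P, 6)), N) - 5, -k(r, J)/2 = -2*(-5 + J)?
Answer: -606660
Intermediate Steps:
k(r, J) = -20 + 4*J (k(r, J) = -(-4)*(-5 + J) = -2*(10 - 2*J) = -20 + 4*J)
l(P, N) = -5 (l(P, N) = 0 - 5 = -5)
C(Q, h) = 1/(-5 + Q)
-60666/C(15, -312) = -60666/(1/(-5 + 15)) = -60666/(1/10) = -60666/⅒ = -60666*10 = -606660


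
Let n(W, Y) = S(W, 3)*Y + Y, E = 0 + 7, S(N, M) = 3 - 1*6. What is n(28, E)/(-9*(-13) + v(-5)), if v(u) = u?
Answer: -⅛ ≈ -0.12500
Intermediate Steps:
S(N, M) = -3 (S(N, M) = 3 - 6 = -3)
E = 7
n(W, Y) = -2*Y (n(W, Y) = -3*Y + Y = -2*Y)
n(28, E)/(-9*(-13) + v(-5)) = (-2*7)/(-9*(-13) - 5) = -14/(117 - 5) = -14/112 = -14*1/112 = -⅛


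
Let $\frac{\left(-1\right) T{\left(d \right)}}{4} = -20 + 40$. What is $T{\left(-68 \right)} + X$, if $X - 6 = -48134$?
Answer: $-48208$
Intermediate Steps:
$T{\left(d \right)} = -80$ ($T{\left(d \right)} = - 4 \left(-20 + 40\right) = \left(-4\right) 20 = -80$)
$X = -48128$ ($X = 6 - 48134 = -48128$)
$T{\left(-68 \right)} + X = -80 - 48128 = -48208$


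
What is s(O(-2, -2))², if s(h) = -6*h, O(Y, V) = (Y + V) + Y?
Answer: 1296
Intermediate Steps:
O(Y, V) = V + 2*Y (O(Y, V) = (V + Y) + Y = V + 2*Y)
s(O(-2, -2))² = (-6*(-2 + 2*(-2)))² = (-6*(-2 - 4))² = (-6*(-6))² = 36² = 1296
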